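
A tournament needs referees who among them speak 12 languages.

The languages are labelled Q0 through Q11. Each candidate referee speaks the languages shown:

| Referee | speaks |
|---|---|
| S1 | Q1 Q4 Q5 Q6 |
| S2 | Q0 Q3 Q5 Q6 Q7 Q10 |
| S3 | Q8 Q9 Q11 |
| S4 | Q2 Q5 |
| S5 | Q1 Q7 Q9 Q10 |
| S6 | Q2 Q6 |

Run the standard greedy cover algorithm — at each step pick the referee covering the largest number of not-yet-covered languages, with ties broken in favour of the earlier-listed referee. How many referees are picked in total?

Greedy: pick S2 (covers 6 new) → pick S3 (covers 3 new) → pick S1 (covers 2 new) → pick S4 (covers 1 new). Total picks: 4.

4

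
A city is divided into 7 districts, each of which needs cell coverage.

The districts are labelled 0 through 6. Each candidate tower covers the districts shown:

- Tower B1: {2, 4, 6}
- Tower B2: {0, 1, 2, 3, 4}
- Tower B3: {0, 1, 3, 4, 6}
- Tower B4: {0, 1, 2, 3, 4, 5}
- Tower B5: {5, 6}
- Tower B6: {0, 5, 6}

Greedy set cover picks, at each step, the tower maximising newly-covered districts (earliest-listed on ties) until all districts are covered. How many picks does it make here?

2

Greedy: pick B4 (covers 6 new) → pick B1 (covers 1 new). Total picks: 2.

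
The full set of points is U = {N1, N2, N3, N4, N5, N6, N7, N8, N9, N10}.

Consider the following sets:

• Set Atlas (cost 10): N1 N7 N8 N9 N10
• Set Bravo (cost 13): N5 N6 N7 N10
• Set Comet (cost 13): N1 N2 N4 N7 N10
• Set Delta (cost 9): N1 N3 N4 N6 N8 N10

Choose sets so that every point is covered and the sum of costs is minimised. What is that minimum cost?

45

Atlas, Bravo, Comet, Delta together cover every point (Atlas ∪ Bravo ∪ Comet ∪ Delta = {N1, N2, N3, N4, N5, N6, N7, N8, N9, N10}); total cost 10 + 13 + 13 + 9 = 45.
No covering selection has total cost below 45.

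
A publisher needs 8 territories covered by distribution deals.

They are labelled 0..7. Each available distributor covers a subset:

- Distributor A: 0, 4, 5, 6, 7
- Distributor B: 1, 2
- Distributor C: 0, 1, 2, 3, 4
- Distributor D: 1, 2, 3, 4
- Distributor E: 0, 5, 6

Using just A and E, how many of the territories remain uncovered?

Union of A, E = {0, 4, 5, 6, 7}.
Not covered: 1, 2, 3 — 3 territories.

3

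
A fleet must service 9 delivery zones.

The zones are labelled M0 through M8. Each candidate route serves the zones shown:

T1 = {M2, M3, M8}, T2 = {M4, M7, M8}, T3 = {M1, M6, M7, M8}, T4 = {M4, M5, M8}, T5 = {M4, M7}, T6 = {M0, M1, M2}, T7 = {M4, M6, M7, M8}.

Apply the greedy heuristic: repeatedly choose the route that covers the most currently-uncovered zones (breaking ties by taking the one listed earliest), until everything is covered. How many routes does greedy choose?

4

Greedy: pick T3 (covers 4 new) → pick T1 (covers 2 new) → pick T4 (covers 2 new) → pick T6 (covers 1 new). Total picks: 4.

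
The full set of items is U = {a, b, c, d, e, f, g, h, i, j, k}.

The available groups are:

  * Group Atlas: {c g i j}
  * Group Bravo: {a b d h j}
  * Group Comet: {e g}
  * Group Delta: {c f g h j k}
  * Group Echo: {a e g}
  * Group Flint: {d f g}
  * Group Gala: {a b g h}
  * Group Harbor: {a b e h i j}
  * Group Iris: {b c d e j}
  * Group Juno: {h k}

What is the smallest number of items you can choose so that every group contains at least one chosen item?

3

Take T = {c, g, h}. Each listed group contains at least one of these, so T is a hitting set of size 3.
No choice of 2 items meets every group, so 3 is the minimum.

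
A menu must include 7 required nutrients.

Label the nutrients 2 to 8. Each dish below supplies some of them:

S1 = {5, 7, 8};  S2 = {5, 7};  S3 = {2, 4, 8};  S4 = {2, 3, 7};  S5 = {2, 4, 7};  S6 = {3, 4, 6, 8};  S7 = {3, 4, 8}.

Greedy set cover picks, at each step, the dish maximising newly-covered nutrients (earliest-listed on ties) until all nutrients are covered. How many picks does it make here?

Greedy: pick S6 (covers 4 new) → pick S1 (covers 2 new) → pick S3 (covers 1 new). Total picks: 3.

3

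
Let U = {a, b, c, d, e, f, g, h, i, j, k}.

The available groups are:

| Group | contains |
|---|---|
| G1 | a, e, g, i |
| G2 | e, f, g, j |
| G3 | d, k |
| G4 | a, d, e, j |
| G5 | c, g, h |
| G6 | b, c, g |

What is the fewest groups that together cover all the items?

5

G1 and G2 and G3 and G5 and G6 together: G1 ∪ G2 ∪ G3 ∪ G5 ∪ G6 = {a, b, c, d, e, f, g, h, i, j, k} — every item is covered.
Only G2 contains f, so G2 is forced; the remaining 7 items need at least 4 more groups (each remaining group adds at most 2) — so at least 5 groups are needed, and 5 is optimal.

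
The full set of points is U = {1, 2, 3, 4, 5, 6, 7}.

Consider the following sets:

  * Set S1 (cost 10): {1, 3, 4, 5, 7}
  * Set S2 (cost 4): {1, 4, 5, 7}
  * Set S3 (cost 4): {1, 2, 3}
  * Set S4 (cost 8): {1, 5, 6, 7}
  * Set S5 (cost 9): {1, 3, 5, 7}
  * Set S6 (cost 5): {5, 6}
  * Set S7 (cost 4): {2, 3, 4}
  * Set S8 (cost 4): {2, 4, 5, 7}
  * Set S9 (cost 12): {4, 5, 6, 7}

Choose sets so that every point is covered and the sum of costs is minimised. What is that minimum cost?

S4, S7 together cover every point (S4 ∪ S7 = {1, 2, 3, 4, 5, 6, 7}); total cost 8 + 4 = 12.
The greedy pick S2, S3, S6 costs 13; no covering selection beats 12.

12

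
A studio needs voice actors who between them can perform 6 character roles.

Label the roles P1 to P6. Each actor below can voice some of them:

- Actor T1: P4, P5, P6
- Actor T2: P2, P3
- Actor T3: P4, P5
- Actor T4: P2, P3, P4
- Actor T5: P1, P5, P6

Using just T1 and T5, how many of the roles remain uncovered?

Union of T1, T5 = {P1, P4, P5, P6}.
Not covered: P2, P3 — 2 roles.

2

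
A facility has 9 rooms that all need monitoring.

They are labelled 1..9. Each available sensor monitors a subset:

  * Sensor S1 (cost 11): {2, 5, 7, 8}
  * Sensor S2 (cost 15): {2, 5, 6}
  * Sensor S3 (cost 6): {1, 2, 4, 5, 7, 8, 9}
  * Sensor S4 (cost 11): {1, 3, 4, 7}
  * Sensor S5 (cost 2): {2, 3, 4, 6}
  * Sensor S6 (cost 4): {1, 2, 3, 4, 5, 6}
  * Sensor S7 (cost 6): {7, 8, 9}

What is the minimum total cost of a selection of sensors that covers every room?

8

S3, S5 together cover every room (S3 ∪ S5 = {1, 2, 3, 4, 5, 6, 7, 8, 9}); total cost 6 + 2 = 8.
No covering selection has total cost below 8.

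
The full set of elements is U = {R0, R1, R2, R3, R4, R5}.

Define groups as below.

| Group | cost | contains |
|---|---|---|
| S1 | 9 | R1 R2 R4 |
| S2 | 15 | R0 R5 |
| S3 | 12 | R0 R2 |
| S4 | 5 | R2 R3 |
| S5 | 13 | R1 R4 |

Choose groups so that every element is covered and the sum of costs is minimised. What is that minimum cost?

S1, S2, S4 together cover every element (S1 ∪ S2 ∪ S4 = {R0, R1, R2, R3, R4, R5}); total cost 9 + 15 + 5 = 29.
No covering selection has total cost below 29.

29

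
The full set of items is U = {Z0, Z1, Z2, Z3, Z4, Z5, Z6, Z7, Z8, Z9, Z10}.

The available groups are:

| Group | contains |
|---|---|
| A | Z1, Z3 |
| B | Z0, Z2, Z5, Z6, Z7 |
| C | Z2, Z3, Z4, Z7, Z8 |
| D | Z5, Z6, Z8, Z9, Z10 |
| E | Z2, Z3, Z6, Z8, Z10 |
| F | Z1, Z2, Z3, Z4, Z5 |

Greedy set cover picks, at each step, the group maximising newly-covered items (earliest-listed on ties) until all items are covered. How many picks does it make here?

4

Greedy: pick B (covers 5 new) → pick C (covers 3 new) → pick D (covers 2 new) → pick A (covers 1 new). Total picks: 4.
(The true minimum cover uses only 3 groups, so greedy is not optimal here.)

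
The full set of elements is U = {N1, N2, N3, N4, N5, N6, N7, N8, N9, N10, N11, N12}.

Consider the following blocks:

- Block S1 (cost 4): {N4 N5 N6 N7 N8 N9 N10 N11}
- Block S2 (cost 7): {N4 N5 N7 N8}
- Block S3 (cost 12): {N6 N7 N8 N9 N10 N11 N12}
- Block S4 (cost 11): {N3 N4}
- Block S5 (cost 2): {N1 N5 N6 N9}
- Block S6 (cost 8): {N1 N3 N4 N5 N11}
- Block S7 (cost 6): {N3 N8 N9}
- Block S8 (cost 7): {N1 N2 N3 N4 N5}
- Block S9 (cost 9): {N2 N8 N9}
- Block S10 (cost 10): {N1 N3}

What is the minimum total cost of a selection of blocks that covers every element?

19

S3, S8 together cover every element (S3 ∪ S8 = {N1, N2, N3, N4, N5, N6, N7, N8, N9, N10, N11, N12}); total cost 12 + 7 = 19.
The greedy pick S1, S5, S8, S3 costs 25; no covering selection beats 19.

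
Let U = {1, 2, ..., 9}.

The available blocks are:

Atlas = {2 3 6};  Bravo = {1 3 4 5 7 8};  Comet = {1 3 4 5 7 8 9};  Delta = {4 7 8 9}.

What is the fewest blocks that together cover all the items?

Take {Atlas, Comet}. Their union is {1, 2, 3, 4, 5, 6, 7, 8, 9}, which is all 9 items.
No single block has all 9 items (the largest, Comet, has 7), so 2 is optimal.

2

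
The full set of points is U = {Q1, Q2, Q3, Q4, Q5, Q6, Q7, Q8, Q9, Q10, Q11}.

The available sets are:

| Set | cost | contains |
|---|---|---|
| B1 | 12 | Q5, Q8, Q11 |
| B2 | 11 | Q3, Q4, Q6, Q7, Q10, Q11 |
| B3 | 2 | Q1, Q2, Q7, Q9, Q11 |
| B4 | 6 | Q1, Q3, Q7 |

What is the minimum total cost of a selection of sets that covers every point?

25

B1, B2, B3 together cover every point (B1 ∪ B2 ∪ B3 = {Q1, Q2, Q3, Q4, Q5, Q6, Q7, Q8, Q9, Q10, Q11}); total cost 12 + 11 + 2 = 25.
No covering selection has total cost below 25.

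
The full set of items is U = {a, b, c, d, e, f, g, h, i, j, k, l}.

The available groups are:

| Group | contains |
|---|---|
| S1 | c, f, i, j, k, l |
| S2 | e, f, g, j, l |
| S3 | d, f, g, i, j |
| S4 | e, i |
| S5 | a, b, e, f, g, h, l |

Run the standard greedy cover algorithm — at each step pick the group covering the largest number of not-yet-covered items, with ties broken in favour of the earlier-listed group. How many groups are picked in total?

Greedy: pick S5 (covers 7 new) → pick S1 (covers 4 new) → pick S3 (covers 1 new). Total picks: 3.

3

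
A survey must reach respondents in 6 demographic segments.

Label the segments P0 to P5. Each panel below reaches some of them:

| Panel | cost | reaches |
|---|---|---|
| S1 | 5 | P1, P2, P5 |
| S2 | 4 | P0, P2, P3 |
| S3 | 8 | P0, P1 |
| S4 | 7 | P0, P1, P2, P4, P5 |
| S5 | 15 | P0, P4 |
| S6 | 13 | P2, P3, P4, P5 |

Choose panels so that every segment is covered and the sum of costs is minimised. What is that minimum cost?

11

S2, S4 together cover every segment (S2 ∪ S4 = {P0, P1, P2, P3, P4, P5}); total cost 4 + 7 = 11.
No covering selection has total cost below 11.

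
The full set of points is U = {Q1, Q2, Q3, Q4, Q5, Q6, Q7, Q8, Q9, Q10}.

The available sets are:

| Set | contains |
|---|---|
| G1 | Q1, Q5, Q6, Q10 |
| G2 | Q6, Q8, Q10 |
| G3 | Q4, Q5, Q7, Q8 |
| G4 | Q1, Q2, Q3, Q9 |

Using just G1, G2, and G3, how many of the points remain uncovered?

Union of G1, G2, G3 = {Q1, Q4, Q5, Q6, Q7, Q8, Q10}.
Not covered: Q2, Q3, Q9 — 3 points.

3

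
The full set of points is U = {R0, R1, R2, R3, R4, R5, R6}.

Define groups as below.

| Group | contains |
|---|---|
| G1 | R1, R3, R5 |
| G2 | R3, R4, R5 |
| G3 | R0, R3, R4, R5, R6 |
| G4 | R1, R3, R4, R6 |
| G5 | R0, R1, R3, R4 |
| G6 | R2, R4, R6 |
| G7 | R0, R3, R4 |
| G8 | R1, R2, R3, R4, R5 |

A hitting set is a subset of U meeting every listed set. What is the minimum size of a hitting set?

2

The 2 points {R3, R4} hit every group.
The groups G1, G6 are pairwise disjoint, so any hitting set needs a separate point for each — at least 2. Hence 2 is optimal.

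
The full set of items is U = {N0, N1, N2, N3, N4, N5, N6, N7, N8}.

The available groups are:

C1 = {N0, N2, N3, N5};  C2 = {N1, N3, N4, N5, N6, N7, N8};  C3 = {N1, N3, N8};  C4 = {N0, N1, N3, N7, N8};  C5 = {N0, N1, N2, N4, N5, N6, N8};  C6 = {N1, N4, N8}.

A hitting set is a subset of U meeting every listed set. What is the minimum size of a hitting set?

H = {N3, N8} meets every group (each contains at least one member of H), and |H| = 2.
The groups C1, C6 are pairwise disjoint, so any hitting set needs a separate item for each — at least 2. Hence 2 is optimal.

2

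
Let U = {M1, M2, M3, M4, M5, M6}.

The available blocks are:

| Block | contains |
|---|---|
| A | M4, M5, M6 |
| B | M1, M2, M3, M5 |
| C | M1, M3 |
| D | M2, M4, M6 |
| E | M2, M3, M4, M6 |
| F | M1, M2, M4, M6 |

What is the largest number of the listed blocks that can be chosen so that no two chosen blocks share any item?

A, C are pairwise disjoint (A={M4,M5,M6}; C={M1,M3}).
Every remaining block overlaps one of these, and no 3 of the listed blocks are pairwise disjoint, so 2 is the maximum.

2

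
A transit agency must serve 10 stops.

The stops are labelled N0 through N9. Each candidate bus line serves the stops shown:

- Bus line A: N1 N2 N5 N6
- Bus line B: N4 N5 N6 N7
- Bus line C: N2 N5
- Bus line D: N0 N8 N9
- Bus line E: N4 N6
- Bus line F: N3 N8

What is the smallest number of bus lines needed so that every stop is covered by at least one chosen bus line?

4

Take {A, B, D, F}. Their union is {N0, N1, N2, N3, N4, N5, N6, N7, N8, N9}, which is all 10 stops.
No 3 of the 6 bus lines cover everything (all 20 combinations miss at least one stop), so 4 is optimal.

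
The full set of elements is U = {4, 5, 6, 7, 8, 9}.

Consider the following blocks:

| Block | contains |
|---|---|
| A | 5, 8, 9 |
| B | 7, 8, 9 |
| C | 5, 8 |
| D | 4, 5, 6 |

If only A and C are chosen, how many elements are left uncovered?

Union of A, C = {5, 8, 9}.
Not covered: 4, 6, 7 — 3 elements.

3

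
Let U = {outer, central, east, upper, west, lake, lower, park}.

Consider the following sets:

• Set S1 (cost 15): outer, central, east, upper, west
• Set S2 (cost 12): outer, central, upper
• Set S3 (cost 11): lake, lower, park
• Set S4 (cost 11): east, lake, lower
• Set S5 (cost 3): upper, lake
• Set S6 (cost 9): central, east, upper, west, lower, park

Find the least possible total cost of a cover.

24

S2, S5, S6 together cover every point (S2 ∪ S5 ∪ S6 = {outer, central, east, upper, west, lake, lower, park}); total cost 12 + 3 + 9 = 24.
No covering selection has total cost below 24.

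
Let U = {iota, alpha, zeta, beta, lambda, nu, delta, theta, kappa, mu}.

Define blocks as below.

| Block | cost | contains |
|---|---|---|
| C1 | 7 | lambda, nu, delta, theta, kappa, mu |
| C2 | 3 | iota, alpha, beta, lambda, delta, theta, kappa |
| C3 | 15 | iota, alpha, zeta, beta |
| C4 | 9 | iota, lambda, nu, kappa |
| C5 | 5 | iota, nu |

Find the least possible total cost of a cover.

22

C1, C3 together cover every element (C1 ∪ C3 = {iota, alpha, zeta, beta, lambda, nu, delta, theta, kappa, mu}); total cost 7 + 15 = 22.
The greedy pick C2, C1, C3 costs 25; no covering selection beats 22.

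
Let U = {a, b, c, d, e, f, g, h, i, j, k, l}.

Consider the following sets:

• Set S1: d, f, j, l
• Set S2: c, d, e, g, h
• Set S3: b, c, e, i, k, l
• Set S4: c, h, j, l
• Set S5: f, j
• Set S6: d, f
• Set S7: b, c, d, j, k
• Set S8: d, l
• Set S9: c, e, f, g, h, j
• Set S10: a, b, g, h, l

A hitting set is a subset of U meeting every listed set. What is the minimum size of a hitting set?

The 3 items {c, f, l} hit every set.
No choice of 2 items meets every set, so 3 is the minimum.

3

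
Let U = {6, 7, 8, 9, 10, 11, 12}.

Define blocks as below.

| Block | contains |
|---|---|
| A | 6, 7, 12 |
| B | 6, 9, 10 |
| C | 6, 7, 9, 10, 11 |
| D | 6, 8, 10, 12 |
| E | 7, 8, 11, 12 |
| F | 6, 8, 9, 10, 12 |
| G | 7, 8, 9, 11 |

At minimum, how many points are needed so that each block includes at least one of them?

H = {6, 7} meets every block (each contains at least one member of H), and |H| = 2.
The blocks B, E are pairwise disjoint, so any hitting set needs a separate point for each — at least 2. Hence 2 is optimal.

2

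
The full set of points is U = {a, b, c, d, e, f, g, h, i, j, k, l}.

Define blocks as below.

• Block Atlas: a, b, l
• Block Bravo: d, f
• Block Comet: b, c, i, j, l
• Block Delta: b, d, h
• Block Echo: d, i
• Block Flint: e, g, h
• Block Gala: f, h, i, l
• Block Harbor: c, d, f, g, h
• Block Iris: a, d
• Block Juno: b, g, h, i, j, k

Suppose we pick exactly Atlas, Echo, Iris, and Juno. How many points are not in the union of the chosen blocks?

Union of Atlas, Echo, Iris, Juno = {a, b, d, g, h, i, j, k, l}.
Not covered: c, e, f — 3 points.

3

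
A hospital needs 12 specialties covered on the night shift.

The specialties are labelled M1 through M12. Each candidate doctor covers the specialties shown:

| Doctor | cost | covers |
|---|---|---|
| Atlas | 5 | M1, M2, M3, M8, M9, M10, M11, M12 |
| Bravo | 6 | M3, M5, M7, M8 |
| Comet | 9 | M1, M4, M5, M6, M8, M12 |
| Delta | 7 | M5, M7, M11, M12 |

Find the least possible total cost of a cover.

20

Atlas, Bravo, Comet together cover every specialty (Atlas ∪ Bravo ∪ Comet = {M1, M2, M3, M4, M5, M6, M7, M8, M9, M10, M11, M12}); total cost 5 + 6 + 9 = 20.
No covering selection has total cost below 20.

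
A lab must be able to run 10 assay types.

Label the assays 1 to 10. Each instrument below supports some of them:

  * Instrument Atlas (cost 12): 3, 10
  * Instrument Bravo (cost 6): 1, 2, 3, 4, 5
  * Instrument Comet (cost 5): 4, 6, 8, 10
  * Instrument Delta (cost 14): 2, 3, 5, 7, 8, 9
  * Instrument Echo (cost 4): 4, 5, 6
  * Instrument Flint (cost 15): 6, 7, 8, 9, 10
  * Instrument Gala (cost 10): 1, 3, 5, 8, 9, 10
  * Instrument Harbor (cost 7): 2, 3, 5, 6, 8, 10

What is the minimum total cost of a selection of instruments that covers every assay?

Bravo, Flint together cover every assay (Bravo ∪ Flint = {1, 2, 3, 4, 5, 6, 7, 8, 9, 10}); total cost 6 + 15 = 21.
The greedy pick Harbor, Bravo, Delta costs 27; no covering selection beats 21.

21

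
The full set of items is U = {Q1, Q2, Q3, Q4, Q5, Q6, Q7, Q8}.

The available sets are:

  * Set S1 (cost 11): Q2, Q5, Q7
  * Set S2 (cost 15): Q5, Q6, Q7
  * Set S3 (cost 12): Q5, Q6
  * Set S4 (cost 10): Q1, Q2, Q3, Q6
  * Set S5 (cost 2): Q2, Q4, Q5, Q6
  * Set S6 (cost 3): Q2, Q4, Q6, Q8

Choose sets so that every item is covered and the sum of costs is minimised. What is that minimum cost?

24

S1, S4, S6 together cover every item (S1 ∪ S4 ∪ S6 = {Q1, Q2, Q3, Q4, Q5, Q6, Q7, Q8}); total cost 11 + 10 + 3 = 24.
The greedy pick S5, S6, S4, S1 costs 26; no covering selection beats 24.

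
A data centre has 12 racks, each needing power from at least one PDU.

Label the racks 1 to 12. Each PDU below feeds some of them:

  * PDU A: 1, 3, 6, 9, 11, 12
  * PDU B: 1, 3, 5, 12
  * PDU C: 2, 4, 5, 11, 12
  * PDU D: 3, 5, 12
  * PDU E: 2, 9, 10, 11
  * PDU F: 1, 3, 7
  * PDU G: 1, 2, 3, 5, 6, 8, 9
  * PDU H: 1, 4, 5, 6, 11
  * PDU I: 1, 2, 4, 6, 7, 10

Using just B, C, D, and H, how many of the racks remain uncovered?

4

Union of B, C, D, H = {1, 2, 3, 4, 5, 6, 11, 12}.
Not covered: 7, 8, 9, 10 — 4 racks.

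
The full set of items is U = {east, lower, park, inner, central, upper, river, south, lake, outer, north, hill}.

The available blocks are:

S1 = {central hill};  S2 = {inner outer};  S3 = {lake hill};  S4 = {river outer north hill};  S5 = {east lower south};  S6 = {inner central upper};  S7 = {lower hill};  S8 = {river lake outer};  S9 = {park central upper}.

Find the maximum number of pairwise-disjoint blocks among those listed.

4

S2, S3, S5, S9 are pairwise disjoint (S2={inner,outer}; S3={lake,hill}; S5={east,lower,south}; S9={park,central,upper}).
Every remaining block overlaps one of these, and no 5 of the listed blocks are pairwise disjoint, so 4 is the maximum.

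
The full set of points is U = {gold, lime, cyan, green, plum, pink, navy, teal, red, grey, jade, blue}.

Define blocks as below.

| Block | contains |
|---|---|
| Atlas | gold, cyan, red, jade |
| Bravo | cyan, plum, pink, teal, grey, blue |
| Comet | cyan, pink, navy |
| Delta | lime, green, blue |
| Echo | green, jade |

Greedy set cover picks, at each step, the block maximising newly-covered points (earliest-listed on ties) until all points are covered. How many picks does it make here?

4

Greedy: pick Bravo (covers 6 new) → pick Atlas (covers 3 new) → pick Delta (covers 2 new) → pick Comet (covers 1 new). Total picks: 4.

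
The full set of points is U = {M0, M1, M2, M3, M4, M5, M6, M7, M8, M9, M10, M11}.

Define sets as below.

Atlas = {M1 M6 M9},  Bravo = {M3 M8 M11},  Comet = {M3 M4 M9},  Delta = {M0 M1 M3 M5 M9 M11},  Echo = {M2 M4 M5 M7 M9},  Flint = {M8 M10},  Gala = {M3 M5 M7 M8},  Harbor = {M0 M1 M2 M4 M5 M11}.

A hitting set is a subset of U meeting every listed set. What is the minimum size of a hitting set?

The 3 points {M1, M4, M8} hit every set.
No choice of 2 points meets every set, so 3 is the minimum.

3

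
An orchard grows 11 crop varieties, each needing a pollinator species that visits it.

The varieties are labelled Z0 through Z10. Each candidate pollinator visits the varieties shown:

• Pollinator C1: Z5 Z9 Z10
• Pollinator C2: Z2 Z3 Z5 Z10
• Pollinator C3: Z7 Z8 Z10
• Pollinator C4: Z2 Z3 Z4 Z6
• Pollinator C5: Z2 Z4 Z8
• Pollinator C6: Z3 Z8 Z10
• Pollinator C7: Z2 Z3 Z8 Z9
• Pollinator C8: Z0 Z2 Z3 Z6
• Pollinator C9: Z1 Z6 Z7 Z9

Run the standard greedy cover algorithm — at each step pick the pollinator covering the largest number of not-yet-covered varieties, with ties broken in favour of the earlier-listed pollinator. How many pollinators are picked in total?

4

Greedy: pick C2 (covers 4 new) → pick C9 (covers 4 new) → pick C5 (covers 2 new) → pick C8 (covers 1 new). Total picks: 4.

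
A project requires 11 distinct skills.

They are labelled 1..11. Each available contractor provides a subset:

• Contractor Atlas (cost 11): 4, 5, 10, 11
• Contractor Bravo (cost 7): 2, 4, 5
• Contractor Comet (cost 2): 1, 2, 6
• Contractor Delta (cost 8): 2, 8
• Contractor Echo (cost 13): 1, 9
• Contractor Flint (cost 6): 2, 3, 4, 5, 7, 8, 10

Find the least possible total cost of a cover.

32

Atlas, Comet, Echo, Flint together cover every skill (Atlas ∪ Comet ∪ Echo ∪ Flint = {1, 2, 3, 4, 5, 6, 7, 8, 9, 10, 11}); total cost 11 + 2 + 13 + 6 = 32.
No covering selection has total cost below 32.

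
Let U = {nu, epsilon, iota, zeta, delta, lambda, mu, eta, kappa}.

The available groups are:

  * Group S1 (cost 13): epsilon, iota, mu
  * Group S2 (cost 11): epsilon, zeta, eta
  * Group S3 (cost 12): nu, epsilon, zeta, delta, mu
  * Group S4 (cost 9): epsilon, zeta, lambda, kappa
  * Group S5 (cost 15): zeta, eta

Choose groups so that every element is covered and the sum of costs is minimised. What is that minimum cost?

45

S1, S2, S3, S4 together cover every element (S1 ∪ S2 ∪ S3 ∪ S4 = {nu, epsilon, iota, zeta, delta, lambda, mu, eta, kappa}); total cost 13 + 11 + 12 + 9 = 45.
No covering selection has total cost below 45.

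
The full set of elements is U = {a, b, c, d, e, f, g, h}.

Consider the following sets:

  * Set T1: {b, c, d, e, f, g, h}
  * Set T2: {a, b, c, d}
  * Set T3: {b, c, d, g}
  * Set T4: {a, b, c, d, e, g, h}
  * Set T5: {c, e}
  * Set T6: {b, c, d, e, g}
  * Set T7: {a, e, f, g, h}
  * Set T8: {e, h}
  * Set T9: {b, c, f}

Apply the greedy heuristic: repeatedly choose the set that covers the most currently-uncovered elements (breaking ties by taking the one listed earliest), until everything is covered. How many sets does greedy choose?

2

Greedy: pick T1 (covers 7 new) → pick T2 (covers 1 new). Total picks: 2.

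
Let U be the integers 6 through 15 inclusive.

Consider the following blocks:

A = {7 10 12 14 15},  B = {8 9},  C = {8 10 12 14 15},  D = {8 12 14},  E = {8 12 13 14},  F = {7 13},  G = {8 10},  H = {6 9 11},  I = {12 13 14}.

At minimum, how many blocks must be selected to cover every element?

C and F and H together: C ∪ F ∪ H = {6, 7, 8, 9, 10, 11, 12, 13, 14, 15} — every element is covered.
Only H contains 6, so H is forced; the remaining 7 elements need at least 2 more blocks (each remaining block adds at most 5) — so at least 3 blocks are needed, and 3 is optimal.

3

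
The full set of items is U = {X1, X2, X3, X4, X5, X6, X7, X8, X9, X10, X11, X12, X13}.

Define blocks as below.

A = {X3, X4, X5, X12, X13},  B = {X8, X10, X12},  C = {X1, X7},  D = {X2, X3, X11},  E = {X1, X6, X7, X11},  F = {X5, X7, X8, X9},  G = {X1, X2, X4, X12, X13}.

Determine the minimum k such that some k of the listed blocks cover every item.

A and B and E and F and G together: A ∪ B ∪ E ∪ F ∪ G = {X1, X2, X3, X4, X5, X6, X7, X8, X9, X10, X11, X12, X13} — every item is covered.
No 4 of the 7 blocks cover everything (all 35 combinations miss at least one item), so 5 is optimal.

5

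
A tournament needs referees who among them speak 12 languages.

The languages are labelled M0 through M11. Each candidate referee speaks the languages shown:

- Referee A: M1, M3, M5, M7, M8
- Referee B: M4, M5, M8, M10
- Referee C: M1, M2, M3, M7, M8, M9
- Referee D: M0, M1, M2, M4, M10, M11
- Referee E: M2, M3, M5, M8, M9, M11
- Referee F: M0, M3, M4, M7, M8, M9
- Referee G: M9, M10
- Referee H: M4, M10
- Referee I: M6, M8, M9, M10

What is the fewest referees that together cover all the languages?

A and D and I together: A ∪ D ∪ I = {M0, M1, M2, M3, M4, M5, M6, M7, M8, M9, M10, M11} — every language is covered.
Only I contains M6, so I is forced; the remaining 8 languages need at least 2 more referees (each remaining referee adds at most 5) — so at least 3 referees are needed, and 3 is optimal.

3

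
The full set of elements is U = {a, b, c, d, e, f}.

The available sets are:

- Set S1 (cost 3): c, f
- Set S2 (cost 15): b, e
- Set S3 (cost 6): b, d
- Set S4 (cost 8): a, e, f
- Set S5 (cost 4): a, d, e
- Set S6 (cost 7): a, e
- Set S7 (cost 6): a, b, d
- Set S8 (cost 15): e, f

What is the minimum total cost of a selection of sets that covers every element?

S1, S5, S7 together cover every element (S1 ∪ S5 ∪ S7 = {a, b, c, d, e, f}); total cost 3 + 4 + 6 = 13.
No covering selection has total cost below 13.

13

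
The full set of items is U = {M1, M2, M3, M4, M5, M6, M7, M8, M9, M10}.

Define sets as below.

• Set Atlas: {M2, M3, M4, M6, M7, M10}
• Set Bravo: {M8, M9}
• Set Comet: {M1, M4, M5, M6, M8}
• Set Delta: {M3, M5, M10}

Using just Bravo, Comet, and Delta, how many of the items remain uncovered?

Union of Bravo, Comet, Delta = {M1, M3, M4, M5, M6, M8, M9, M10}.
Not covered: M2, M7 — 2 items.

2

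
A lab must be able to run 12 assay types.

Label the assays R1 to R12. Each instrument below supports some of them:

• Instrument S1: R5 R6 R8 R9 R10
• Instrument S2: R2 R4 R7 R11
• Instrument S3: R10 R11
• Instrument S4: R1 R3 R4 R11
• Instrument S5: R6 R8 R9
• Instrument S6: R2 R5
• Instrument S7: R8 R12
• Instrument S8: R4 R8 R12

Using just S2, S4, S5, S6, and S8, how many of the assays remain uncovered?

1

Union of S2, S4, S5, S6, S8 = {R1, R2, R3, R4, R5, R6, R7, R8, R9, R11, R12}.
Not covered: R10 — 1 assay.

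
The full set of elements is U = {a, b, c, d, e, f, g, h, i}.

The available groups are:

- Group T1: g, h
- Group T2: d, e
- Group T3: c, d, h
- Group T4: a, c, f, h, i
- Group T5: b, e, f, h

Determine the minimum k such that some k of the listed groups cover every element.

4

T1 and T3 and T4 and T5 together: T1 ∪ T3 ∪ T4 ∪ T5 = {a, b, c, d, e, f, g, h, i} — every element is covered.
No 3 of the 5 groups cover everything (all 10 combinations miss at least one element), so 4 is optimal.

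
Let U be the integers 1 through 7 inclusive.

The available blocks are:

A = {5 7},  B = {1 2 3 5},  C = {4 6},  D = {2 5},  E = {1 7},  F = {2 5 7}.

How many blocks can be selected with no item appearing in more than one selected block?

C, D, E are pairwise disjoint (C={4,6}; D={2,5}; E={1,7}).
Every remaining block overlaps one of these, and no 4 of the listed blocks are pairwise disjoint, so 3 is the maximum.

3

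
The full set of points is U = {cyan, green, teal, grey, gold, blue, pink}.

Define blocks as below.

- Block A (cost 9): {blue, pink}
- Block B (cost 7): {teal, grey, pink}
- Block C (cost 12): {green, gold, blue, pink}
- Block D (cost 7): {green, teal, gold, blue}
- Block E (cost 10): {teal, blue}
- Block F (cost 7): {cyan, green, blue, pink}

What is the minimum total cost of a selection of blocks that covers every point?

B, D, F together cover every point (B ∪ D ∪ F = {cyan, green, teal, grey, gold, blue, pink}); total cost 7 + 7 + 7 = 21.
No covering selection has total cost below 21.

21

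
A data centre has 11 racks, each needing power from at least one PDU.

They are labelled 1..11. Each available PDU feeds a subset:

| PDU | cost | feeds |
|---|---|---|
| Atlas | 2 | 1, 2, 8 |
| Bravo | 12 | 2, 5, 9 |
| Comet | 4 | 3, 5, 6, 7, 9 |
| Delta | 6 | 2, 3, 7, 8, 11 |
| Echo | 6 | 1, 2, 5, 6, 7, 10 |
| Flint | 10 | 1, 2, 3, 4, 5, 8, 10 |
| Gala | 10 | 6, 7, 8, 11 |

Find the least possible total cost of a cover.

20

Comet, Delta, Flint together cover every rack (Comet ∪ Delta ∪ Flint = {1, 2, 3, 4, 5, 6, 7, 8, 9, 10, 11}); total cost 4 + 6 + 10 = 20.
The greedy pick Atlas, Comet, Flint, Delta costs 22; no covering selection beats 20.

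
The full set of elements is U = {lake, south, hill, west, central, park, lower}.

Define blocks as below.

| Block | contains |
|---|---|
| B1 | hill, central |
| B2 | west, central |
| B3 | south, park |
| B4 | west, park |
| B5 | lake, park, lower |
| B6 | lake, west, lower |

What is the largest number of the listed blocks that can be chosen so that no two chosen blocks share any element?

B1, B3, B6 are pairwise disjoint (B1={hill,central}; B3={south,park}; B6={lake,west,lower}).
Every remaining block overlaps one of these, and no 4 of the listed blocks are pairwise disjoint, so 3 is the maximum.

3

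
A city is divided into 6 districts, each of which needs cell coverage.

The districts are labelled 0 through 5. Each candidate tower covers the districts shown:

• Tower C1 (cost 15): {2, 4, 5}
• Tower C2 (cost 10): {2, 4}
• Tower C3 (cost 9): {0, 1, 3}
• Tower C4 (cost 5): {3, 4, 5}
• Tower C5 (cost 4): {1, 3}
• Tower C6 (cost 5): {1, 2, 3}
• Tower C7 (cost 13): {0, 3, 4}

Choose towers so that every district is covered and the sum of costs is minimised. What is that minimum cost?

C3, C4, C6 together cover every district (C3 ∪ C4 ∪ C6 = {0, 1, 2, 3, 4, 5}); total cost 9 + 5 + 5 = 19.
No covering selection has total cost below 19.

19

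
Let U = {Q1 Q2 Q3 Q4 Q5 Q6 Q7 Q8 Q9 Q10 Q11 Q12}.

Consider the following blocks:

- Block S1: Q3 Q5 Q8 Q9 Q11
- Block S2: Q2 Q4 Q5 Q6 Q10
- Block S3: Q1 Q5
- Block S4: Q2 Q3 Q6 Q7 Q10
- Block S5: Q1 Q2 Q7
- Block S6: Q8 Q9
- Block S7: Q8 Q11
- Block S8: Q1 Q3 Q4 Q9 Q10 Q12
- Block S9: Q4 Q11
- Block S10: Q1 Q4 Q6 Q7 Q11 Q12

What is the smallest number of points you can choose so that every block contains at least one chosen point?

H = {Q2, Q5, Q9, Q11} meets every block (each contains at least one member of H), and |H| = 4.
The blocks S3, S4, S6, S9 are pairwise disjoint, so any hitting set needs a separate point for each — at least 4. Hence 4 is optimal.

4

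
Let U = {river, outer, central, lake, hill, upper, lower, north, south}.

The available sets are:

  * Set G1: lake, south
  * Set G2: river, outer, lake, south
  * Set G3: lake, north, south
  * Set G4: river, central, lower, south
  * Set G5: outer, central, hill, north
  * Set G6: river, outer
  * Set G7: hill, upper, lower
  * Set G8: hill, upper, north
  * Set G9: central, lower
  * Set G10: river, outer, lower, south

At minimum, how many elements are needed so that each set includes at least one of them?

Take H = {outer, central, lake, upper}. Each listed set contains at least one of these, so H is a hitting set of size 4.
The sets G1, G6, G8, G9 are pairwise disjoint, so any hitting set needs a separate element for each — at least 4. Hence 4 is optimal.

4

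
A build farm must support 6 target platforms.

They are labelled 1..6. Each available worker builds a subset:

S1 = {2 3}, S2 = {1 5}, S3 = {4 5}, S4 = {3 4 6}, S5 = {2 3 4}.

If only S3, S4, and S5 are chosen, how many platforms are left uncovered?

1

Union of S3, S4, S5 = {2, 3, 4, 5, 6}.
Not covered: 1 — 1 platform.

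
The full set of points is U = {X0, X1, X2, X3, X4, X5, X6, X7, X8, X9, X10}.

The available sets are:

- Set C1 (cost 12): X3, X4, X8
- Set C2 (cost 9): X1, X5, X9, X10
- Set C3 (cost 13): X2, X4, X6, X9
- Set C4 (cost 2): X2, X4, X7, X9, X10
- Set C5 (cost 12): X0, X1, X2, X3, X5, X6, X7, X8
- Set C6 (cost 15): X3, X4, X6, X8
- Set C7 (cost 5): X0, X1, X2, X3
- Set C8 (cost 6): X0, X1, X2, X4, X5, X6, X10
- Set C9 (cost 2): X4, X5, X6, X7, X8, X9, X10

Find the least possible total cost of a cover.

C7, C9 together cover every point (C7 ∪ C9 = {X0, X1, X2, X3, X4, X5, X6, X7, X8, X9, X10}); total cost 5 + 2 = 7.
No covering selection has total cost below 7.

7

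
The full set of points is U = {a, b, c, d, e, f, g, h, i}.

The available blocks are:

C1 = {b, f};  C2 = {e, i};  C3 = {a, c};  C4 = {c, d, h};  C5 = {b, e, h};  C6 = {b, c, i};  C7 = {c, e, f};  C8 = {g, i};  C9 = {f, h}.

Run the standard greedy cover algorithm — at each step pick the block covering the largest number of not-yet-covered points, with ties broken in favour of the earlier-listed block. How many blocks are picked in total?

5

Greedy: pick C4 (covers 3 new) → pick C1 (covers 2 new) → pick C2 (covers 2 new) → pick C3 (covers 1 new) → pick C8 (covers 1 new). Total picks: 5.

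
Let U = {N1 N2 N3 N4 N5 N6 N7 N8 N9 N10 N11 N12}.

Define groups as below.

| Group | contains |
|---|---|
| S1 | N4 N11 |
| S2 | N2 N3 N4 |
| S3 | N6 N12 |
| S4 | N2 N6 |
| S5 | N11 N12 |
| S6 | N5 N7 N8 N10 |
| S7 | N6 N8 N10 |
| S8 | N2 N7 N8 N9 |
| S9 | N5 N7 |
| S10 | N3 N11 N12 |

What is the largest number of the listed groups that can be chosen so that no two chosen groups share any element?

4

S2, S5, S7, S9 are pairwise disjoint (S2={N2,N3,N4}; S5={N11,N12}; S7={N6,N8,N10}; S9={N5,N7}).
Every remaining group overlaps one of these, and no 5 of the listed groups are pairwise disjoint, so 4 is the maximum.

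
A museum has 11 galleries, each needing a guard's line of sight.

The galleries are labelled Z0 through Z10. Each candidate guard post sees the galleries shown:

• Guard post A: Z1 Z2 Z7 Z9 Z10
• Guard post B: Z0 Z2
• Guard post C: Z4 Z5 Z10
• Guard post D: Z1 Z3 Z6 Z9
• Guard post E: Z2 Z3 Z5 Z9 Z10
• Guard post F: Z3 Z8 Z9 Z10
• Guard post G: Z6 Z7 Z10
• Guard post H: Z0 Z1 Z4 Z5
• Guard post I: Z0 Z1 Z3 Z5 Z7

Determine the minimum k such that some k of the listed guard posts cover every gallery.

4

Take {B, F, G, H}. Their union is {Z0, Z1, Z2, Z3, Z4, Z5, Z6, Z7, Z8, Z9, Z10}, which is all 11 galleries.
No 3 of the 9 guard posts cover everything (all 84 combinations miss at least one gallery), so 4 is optimal.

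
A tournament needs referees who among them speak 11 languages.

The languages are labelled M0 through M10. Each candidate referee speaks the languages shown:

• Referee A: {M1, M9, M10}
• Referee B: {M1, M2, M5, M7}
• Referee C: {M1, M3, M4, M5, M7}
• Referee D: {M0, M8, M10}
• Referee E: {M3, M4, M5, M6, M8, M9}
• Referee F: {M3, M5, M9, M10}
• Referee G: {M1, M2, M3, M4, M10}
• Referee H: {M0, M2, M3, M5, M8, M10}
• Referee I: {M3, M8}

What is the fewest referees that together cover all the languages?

3

Take {C, E, H}. Their union is {M0, M1, M2, M3, M4, M5, M6, M7, M8, M9, M10}, which is all 11 languages.
Only E contains M6, so E is forced; the remaining 5 languages need at least 2 more referees (each remaining referee adds at most 3) — so at least 3 referees are needed, and 3 is optimal.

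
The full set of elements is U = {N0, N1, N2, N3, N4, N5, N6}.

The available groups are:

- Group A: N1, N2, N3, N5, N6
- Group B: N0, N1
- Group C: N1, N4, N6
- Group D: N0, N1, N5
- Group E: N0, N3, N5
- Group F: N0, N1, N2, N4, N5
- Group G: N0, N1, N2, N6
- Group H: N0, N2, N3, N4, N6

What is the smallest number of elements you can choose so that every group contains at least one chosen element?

The 2 elements {N1, N3} hit every group.
The groups C, E are pairwise disjoint, so any hitting set needs a separate element for each — at least 2. Hence 2 is optimal.

2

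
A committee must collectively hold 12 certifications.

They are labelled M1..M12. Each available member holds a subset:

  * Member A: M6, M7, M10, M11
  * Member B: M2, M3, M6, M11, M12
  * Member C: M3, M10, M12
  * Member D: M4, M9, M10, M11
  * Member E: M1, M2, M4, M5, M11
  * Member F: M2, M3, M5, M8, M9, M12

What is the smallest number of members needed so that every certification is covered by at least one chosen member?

A and E and F together: A ∪ E ∪ F = {M1, M2, M3, M4, M5, M6, M7, M8, M9, M10, M11, M12} — every certification is covered.
Only E contains M1, so E is forced; the remaining 7 certifications need at least 2 more members (each remaining member adds at most 4) — so at least 3 members are needed, and 3 is optimal.

3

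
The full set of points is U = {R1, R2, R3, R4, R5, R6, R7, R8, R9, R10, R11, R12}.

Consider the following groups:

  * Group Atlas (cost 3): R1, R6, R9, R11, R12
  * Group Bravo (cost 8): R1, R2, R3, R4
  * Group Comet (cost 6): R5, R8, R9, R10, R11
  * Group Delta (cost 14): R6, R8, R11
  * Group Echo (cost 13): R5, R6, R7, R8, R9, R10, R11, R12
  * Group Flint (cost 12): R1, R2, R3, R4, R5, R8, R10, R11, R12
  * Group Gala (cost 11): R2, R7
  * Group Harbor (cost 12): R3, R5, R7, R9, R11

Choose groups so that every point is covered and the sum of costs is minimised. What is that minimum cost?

Bravo, Echo together cover every point (Bravo ∪ Echo = {R1, R2, R3, R4, R5, R6, R7, R8, R9, R10, R11, R12}); total cost 8 + 13 = 21.
The greedy pick Atlas, Comet, Bravo, Gala costs 28; no covering selection beats 21.

21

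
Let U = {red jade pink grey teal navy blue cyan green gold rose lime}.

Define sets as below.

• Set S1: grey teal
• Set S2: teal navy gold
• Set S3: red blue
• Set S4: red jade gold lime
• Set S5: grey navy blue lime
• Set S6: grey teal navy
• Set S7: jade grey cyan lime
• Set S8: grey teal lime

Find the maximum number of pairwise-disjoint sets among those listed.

S2, S3, S7 are pairwise disjoint (S2={teal,navy,gold}; S3={red,blue}; S7={jade,grey,cyan,lime}).
Every remaining set overlaps one of these, and no 4 of the listed sets are pairwise disjoint, so 3 is the maximum.

3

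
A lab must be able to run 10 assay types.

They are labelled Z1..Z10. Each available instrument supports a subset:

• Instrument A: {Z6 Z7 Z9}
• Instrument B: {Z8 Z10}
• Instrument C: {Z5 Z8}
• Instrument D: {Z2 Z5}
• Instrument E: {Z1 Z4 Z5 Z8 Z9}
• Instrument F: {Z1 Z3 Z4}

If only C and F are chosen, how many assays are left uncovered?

Union of C, F = {Z1, Z3, Z4, Z5, Z8}.
Not covered: Z2, Z6, Z7, Z9, Z10 — 5 assays.

5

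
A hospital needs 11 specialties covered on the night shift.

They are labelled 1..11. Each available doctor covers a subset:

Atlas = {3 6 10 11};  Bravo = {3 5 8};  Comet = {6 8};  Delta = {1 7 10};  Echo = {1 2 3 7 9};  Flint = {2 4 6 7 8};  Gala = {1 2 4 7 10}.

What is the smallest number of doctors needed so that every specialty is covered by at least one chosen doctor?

4

Atlas and Bravo and Echo and Gala together: Atlas ∪ Bravo ∪ Echo ∪ Gala = {1, 2, 3, 4, 5, 6, 7, 8, 9, 10, 11} — every specialty is covered.
No 3 of the 7 doctors cover everything (all 35 combinations miss at least one specialty), so 4 is optimal.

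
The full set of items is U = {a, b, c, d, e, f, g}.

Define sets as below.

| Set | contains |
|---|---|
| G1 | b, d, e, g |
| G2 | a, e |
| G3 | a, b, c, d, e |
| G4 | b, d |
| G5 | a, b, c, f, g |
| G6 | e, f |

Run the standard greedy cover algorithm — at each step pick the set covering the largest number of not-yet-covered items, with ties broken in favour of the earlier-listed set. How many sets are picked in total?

Greedy: pick G3 (covers 5 new) → pick G5 (covers 2 new). Total picks: 2.

2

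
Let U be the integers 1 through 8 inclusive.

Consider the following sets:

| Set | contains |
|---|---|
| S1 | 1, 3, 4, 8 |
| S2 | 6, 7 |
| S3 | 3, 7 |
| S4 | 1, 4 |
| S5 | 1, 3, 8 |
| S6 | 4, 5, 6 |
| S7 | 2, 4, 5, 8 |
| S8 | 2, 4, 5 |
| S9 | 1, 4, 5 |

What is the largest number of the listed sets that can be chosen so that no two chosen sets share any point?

S2, S5, S8 are pairwise disjoint (S2={6,7}; S5={1,3,8}; S8={2,4,5}).
Every remaining set overlaps one of these, and no 4 of the listed sets are pairwise disjoint, so 3 is the maximum.

3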